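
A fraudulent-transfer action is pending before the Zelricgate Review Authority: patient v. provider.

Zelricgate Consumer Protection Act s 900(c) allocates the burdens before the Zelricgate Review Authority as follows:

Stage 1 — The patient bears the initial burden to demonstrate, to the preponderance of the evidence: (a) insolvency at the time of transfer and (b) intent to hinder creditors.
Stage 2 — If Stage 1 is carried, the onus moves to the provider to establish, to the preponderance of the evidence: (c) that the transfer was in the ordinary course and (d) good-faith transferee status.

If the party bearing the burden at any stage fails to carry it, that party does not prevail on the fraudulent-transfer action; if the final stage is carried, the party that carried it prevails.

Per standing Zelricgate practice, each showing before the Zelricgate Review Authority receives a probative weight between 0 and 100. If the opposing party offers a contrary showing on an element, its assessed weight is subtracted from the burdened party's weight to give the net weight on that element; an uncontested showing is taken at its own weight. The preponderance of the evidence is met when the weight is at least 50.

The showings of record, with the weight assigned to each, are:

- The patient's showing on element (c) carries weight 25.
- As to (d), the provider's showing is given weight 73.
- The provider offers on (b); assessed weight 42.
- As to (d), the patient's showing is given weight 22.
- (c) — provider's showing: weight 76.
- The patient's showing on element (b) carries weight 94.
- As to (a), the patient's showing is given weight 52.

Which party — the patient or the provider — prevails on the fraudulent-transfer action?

provider

At Stage 1 the patient must meet the preponderance of the evidence (weight is at least 50): on (a) the weight is 52, which does reach 50, so (a) meets the standard; on (b) the weight is 94 less the opposing 42 gives net 52, ≥ 50, so (b) meets the standard.
  Stage 1 is satisfied; the onus moves to the provider.
At Stage 2 the provider must meet the preponderance of the evidence (weight is at least 50): on (c) the weight is 76 less the opposing 25 gives net 51, ≥ 50, so (c) meets the standard; on (d) the weight is 73 less the opposing 22 gives net 51, which does reach 50, so (d) meets the standard.
  All elements met at the final stage.
All stages carried — the provider prevails.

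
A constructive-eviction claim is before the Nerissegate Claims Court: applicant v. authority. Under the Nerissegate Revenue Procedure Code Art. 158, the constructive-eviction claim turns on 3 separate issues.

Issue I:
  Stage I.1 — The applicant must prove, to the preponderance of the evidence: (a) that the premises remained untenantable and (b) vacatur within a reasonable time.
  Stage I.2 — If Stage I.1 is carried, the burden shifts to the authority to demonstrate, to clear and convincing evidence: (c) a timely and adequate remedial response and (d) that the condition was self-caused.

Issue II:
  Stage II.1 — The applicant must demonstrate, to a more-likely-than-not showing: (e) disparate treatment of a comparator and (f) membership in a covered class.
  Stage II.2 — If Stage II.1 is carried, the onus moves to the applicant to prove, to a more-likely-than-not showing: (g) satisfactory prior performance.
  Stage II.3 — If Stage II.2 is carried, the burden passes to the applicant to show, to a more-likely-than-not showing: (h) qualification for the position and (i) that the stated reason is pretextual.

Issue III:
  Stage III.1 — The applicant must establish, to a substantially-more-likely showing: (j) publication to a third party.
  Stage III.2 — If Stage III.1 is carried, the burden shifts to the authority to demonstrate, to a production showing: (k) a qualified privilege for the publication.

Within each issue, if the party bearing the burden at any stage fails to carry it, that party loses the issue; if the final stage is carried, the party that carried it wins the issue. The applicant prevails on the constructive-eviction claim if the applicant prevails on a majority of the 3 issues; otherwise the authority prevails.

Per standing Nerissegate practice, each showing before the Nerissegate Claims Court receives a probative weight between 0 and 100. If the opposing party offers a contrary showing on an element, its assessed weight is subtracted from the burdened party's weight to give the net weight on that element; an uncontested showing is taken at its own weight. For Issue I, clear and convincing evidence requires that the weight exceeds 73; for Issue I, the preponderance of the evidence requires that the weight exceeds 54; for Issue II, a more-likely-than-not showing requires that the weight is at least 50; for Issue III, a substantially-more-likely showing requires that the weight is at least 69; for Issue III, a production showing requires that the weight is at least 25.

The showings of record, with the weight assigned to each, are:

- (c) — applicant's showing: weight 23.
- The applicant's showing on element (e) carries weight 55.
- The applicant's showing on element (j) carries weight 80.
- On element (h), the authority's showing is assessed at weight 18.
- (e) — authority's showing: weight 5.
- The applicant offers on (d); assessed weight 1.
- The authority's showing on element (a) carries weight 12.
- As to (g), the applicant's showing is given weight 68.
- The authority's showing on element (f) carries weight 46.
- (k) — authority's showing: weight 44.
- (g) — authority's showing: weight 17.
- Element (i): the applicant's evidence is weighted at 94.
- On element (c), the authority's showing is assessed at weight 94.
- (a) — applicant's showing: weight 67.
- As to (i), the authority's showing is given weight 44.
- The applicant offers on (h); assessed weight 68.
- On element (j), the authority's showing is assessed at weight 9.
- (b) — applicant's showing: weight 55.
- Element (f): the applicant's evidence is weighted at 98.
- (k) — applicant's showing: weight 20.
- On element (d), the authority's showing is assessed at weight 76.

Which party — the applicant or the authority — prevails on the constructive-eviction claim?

— Issue I —
Stage I.1 (applicant, the preponderance of the evidence, weight exceeds 54): (a) net 67−12=55 > 54 — meets; (b) 55 > 54 — meets.
  Stage I.1 carried; the burden shifts to the authority.
Stage I.2 (authority, clear and convincing evidence, weight exceeds 73): (c) net 94−23=71 ≤ 73 — fails; (d) net 76−1=75 > 73 — meets.
  The authority does not carry Stage I.2.
So the applicant prevails on this issue.
— Issue II —
Stage II.1 — burden on applicant; standard: a more-likely-than-not showing (weight is at least 50).
    (e): 55 − 5 = 50 ≥ 50 [met]
    (f): 98 − 46 = 52 ≥ 50 [met]
  Stage II.1 carried; the burden remains with the applicant.
Stage II.2 — burden on applicant; standard: a more-likely-than-not showing (weight is at least 50).
    (g): 68 − 17 = 51 ≥ 50 [met]
  All elements met. The applicant retains the burden for Stage II.3.
Stage II.3 — burden on applicant; standard: a more-likely-than-not showing (weight is at least 50).
    (h): 68 − 18 = 50 ≥ 50 [met]
    (i): 94 − 44 = 50 ≥ 50 [met]
  All elements met at the final stage.
Every stage carried; the applicant prevails on this issue.
— Issue III —
At Stage III.1 the applicant must meet a substantially-more-likely showing (weight is at least 69): on (j) the weight is 80 less the opposing 9 gives net 71, ≥ 69, so (j) meets the standard.
  All elements met. The burden passes to the authority.
At Stage III.2 the authority must meet a production showing (weight is at least 25): on (k) the weight is 44 less the opposing 20 gives net 24, < 25, so (k) does not meet the standard.
  Stage III.2 not carried; the authority fails its burden.
The analysis ends at Stage III.2; the applicant prevails on this issue.
Per-issue: Issue I → applicant; Issue II → applicant; Issue III → applicant. The applicant must prevail on a majority of issues; overall, the applicant prevails.

applicant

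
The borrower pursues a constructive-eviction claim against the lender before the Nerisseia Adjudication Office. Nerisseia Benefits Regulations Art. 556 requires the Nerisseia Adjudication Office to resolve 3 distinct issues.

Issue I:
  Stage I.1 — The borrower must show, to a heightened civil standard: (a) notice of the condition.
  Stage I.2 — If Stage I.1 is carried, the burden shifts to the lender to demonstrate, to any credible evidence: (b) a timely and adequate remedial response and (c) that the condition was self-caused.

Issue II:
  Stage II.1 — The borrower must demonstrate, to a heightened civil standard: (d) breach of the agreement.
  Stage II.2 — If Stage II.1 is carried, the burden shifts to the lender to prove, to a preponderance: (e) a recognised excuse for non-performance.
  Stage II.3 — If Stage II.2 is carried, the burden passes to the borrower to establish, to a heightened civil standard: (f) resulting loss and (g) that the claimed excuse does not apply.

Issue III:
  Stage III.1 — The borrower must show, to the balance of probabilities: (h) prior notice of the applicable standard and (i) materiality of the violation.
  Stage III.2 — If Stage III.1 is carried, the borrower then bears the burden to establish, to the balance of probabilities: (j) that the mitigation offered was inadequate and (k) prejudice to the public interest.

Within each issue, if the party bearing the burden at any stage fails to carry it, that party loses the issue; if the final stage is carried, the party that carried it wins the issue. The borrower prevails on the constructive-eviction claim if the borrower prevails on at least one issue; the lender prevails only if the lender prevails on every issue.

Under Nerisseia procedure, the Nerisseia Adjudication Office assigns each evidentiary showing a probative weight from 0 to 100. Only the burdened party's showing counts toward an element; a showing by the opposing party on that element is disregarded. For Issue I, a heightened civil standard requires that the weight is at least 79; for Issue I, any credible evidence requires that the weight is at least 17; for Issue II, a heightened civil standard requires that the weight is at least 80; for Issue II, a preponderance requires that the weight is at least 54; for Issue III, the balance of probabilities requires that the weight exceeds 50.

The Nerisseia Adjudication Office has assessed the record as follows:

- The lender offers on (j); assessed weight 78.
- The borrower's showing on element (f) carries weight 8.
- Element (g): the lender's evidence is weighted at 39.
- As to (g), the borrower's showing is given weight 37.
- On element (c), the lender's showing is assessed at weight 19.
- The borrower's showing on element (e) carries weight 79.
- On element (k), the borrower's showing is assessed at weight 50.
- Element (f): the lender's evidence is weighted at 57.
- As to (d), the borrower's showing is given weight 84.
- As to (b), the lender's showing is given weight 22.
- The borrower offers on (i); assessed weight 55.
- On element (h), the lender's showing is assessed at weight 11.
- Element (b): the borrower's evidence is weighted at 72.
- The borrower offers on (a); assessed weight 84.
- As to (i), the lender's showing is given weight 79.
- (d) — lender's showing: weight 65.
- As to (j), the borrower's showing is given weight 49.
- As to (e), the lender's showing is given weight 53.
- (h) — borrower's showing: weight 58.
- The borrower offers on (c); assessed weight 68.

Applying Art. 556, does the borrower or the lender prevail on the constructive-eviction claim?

— Issue I —
Stage I.1 — burden on borrower; standard: a heightened civil standard (weight is at least 79).
    (a): 84 ≥ 79 [met]
  All elements met. The burden passes to the lender.
Stage I.2 — burden on lender; standard: any credible evidence (weight is at least 17).
    (b): 22 (borrower's 72 disregarded) ≥ 17 [met]
    (c): 19 (borrower's 68 disregarded) ≥ 17 [met]
  Stage I.2 carried; the final stage is satisfied.
All stages carried — the lender prevails on this issue.
— Issue II —
Stage II.1 (borrower, a heightened civil standard, weight is at least 80): (d) 84 (lender's 65 disregarded) ≥ 80 — meets.
  The borrower carries Stage II.1; the lender now bears the burden.
Stage II.2 (lender, a preponderance, weight is at least 54): (e) 53 (borrower's 79 disregarded) < 54 — fails.
  Stage II.2 not carried; the lender fails its burden.
So the borrower prevails on this issue.
— Issue III —
At Stage III.1 the borrower must meet the balance of probabilities (weight exceeds 50): on (h) the weight is 58 (the lender's 11 is given no effect), > 50, so (h) meets the standard; on (i) the weight is 55 (the lender's 79 is given no effect), > 50, so (i) meets the standard.
  Stage III.1 is satisfied; the borrower continues to bear the burden.
At Stage III.2 the borrower must meet the balance of probabilities (weight exceeds 50): on (j) the weight is 49 (the lender's 78 is given no effect), ≤ 50, so (j) does not meet the standard; on (k) the weight is 50, which does not exceed 50, so (k) does not meet the standard.
  The borrower does not carry Stage III.2.
The lender prevails on this issue.
Per-issue: Issue I → lender; Issue II → borrower; Issue III → lender. The borrower must prevail on at least one issue; overall, the borrower prevails.

borrower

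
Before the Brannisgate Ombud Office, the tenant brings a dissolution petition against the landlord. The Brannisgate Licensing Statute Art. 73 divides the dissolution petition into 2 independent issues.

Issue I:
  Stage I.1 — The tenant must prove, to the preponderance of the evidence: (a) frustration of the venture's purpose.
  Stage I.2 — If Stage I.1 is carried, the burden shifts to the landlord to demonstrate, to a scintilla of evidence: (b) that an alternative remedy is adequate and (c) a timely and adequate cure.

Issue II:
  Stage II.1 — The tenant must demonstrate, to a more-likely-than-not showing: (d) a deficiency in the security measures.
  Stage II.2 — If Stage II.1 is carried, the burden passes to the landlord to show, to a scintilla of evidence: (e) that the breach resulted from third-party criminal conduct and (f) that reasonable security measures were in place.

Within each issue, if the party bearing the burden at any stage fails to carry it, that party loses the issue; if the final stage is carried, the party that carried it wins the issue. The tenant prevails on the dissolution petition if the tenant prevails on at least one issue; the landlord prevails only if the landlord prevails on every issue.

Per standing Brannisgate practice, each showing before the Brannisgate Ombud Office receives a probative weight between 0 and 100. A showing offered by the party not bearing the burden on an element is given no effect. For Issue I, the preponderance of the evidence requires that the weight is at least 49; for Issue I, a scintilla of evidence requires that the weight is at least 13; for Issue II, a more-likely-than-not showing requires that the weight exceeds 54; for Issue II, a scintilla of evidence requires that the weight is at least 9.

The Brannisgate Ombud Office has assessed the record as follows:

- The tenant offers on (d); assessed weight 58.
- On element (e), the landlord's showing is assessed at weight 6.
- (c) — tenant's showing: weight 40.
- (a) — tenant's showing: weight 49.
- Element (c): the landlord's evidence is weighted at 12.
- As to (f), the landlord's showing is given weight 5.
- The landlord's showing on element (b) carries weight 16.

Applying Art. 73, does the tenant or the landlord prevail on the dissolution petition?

tenant

— Issue I —
At Stage I.1 the tenant must meet the preponderance of the evidence (weight is at least 49): on (a) the weight is 49, ≥ 49, so (a) meets the standard.
  The tenant carries Stage I.1; the landlord now bears the burden.
At Stage I.2 the landlord must meet a scintilla of evidence (weight is at least 13): on (b) the weight is 16, ≥ 13, so (b) meets the standard; on (c) the weight is 12 (the tenant's 40 is given no effect), < 13, so (c) does not meet the standard.
  Stage I.2 not carried; the landlord fails its burden.
So the tenant prevails on this issue.
— Issue II —
At Stage II.1 the tenant must meet a more-likely-than-not showing (weight exceeds 54): on (d) the weight is 58, > 54, so (d) meets the standard.
  All elements met. The burden passes to the landlord.
At Stage II.2 the landlord must meet a scintilla of evidence (weight is at least 9): on (e) the weight is 6, which does not reach 9, so (e) does not meet the standard; on (f) the weight is 5, which does not reach 9, so (f) does not meet the standard.
  Not every element is met, so the landlord fails to carry Stage II.2.
So the tenant prevails on this issue.
Per-issue: Issue I → tenant; Issue II → tenant. The tenant must prevail on at least one issue; overall, the tenant prevails.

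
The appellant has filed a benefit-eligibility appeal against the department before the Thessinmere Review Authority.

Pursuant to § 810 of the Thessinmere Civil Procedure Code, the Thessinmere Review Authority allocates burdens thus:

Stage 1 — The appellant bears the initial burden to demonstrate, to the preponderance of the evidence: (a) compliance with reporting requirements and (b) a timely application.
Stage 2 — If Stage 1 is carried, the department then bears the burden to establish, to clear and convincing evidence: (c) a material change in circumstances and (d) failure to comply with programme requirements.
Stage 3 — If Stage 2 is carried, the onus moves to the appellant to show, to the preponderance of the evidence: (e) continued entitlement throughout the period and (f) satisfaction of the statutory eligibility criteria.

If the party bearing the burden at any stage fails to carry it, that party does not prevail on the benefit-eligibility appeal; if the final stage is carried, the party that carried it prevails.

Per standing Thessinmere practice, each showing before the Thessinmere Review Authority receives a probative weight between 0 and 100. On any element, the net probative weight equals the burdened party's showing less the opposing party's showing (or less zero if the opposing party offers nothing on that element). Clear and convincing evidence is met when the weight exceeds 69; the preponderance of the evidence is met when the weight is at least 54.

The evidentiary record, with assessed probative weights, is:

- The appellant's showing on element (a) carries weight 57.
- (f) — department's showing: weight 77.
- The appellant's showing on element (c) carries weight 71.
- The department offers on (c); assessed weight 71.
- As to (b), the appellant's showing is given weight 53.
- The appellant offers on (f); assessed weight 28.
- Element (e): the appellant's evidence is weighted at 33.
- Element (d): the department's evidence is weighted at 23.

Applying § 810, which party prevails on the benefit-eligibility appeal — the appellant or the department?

At Stage 1 the appellant must meet the preponderance of the evidence (weight is at least 54): on (a) the weight is 57, which does reach 54, so (a) meets the standard; on (b) the weight is 53, which does not reach 54, so (b) does not meet the standard.
  Not every element is met, so the appellant fails to carry Stage 1.
So the department prevails.

department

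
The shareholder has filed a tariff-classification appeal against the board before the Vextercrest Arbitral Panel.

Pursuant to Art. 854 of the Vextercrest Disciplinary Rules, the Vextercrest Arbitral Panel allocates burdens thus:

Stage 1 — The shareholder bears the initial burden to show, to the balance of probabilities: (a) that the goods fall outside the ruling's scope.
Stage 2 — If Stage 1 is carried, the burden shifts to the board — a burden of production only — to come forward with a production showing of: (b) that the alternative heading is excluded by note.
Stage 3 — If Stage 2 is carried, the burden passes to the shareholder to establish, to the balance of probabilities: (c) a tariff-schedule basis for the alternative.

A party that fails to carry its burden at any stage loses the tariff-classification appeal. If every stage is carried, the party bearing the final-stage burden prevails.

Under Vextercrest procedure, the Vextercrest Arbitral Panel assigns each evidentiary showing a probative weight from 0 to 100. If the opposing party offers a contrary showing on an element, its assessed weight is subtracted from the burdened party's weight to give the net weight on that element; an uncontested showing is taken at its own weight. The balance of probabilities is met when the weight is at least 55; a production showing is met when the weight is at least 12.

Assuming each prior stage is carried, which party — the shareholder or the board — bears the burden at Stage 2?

board

Stage 2's rule assigns the burden to the board (to a production showing).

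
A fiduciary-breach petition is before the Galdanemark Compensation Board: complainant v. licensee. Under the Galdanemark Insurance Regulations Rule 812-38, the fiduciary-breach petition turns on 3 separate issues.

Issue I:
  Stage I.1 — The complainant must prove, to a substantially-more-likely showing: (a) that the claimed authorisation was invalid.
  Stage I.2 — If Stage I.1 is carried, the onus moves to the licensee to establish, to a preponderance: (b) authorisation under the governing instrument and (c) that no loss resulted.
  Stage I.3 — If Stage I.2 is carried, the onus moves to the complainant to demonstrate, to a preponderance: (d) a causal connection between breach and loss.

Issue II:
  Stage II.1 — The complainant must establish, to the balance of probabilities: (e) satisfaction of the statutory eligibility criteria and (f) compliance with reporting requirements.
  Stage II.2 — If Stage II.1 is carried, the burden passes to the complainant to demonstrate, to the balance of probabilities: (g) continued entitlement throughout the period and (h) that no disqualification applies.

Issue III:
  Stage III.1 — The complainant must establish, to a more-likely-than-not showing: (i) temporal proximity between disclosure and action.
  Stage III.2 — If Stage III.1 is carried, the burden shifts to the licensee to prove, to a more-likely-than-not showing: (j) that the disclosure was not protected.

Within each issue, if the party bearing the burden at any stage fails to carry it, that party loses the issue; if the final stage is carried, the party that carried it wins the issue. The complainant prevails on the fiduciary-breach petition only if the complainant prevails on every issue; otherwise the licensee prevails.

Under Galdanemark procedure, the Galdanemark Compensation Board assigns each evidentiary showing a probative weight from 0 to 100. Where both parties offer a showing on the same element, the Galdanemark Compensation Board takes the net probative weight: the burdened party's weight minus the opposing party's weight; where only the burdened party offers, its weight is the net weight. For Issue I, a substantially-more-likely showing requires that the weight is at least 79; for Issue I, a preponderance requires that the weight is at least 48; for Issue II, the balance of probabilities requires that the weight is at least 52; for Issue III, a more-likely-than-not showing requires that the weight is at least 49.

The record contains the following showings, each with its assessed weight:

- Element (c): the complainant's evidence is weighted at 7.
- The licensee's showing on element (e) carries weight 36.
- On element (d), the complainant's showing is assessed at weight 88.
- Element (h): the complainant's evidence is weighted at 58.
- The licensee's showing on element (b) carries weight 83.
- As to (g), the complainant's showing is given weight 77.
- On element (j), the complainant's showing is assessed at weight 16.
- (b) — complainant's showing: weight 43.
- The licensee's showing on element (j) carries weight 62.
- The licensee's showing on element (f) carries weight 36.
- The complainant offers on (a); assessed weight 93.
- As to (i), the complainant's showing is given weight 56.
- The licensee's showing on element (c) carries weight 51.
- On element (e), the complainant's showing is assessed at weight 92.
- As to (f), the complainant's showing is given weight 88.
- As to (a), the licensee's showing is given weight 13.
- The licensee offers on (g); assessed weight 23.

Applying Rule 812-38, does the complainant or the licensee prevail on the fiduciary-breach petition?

— Issue I —
At Stage I.1 the complainant must meet a substantially-more-likely showing (weight is at least 79): on (a) the weight is 93 less the opposing 13 gives net 80, which does reach 79, so (a) meets the standard.
  Stage I.1 carried; the burden shifts to the licensee.
At Stage I.2 the licensee must meet a preponderance (weight is at least 48): on (b) the weight is 83 less the opposing 43 gives net 40, which does not reach 48, so (b) does not meet the standard; on (c) the weight is 51 less the opposing 7 gives net 44, which does not reach 48, so (c) does not meet the standard.
  The licensee does not carry Stage I.2.
The complainant prevails on this issue.
— Issue II —
Stage II.1 — burden on complainant; standard: the balance of probabilities (weight is at least 52).
    (e): 92 − 36 = 56 ≥ 52 [met]
    (f): 88 − 36 = 52 ≥ 52 [met]
  Stage II.1 is satisfied; the complainant continues to bear the burden.
Stage II.2 — burden on complainant; standard: the balance of probabilities (weight is at least 52).
    (g): 77 − 23 = 54 ≥ 52 [met]
    (h): 58 ≥ 52 [met]
  Stage II.2 carried; the final stage is satisfied.
Every stage carried; the complainant prevails on this issue.
— Issue III —
Stage III.1 (complainant, a more-likely-than-not showing, weight is at least 49): (i) 56 ≥ 49 — meets.
  All elements met. The burden passes to the licensee.
Stage III.2 (licensee, a more-likely-than-not showing, weight is at least 49): (j) net 62−16=46 < 49 — fails.
  Stage III.2 not carried; the licensee fails its burden.
The complainant prevails on this issue.
Per-issue: Issue I → complainant; Issue II → complainant; Issue III → complainant. The complainant must prevail on every issue; overall, the complainant prevails.

complainant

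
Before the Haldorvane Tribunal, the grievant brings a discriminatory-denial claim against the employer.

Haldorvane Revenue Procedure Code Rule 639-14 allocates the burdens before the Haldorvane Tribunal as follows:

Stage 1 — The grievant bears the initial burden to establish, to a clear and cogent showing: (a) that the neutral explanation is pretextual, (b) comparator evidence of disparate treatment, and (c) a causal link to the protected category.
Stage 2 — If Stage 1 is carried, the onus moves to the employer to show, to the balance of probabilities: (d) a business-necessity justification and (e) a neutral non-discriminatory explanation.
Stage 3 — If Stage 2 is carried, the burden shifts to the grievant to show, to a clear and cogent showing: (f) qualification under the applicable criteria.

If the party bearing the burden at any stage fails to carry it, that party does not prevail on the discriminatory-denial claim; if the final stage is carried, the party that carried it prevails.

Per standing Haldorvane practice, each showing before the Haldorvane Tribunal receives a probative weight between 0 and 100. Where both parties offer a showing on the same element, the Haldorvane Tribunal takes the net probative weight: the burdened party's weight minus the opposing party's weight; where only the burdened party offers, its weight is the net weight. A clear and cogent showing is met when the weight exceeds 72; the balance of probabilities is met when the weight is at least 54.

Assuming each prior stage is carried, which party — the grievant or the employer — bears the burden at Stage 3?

Stage 3's rule assigns the burden to the grievant (to a clear and cogent showing).

grievant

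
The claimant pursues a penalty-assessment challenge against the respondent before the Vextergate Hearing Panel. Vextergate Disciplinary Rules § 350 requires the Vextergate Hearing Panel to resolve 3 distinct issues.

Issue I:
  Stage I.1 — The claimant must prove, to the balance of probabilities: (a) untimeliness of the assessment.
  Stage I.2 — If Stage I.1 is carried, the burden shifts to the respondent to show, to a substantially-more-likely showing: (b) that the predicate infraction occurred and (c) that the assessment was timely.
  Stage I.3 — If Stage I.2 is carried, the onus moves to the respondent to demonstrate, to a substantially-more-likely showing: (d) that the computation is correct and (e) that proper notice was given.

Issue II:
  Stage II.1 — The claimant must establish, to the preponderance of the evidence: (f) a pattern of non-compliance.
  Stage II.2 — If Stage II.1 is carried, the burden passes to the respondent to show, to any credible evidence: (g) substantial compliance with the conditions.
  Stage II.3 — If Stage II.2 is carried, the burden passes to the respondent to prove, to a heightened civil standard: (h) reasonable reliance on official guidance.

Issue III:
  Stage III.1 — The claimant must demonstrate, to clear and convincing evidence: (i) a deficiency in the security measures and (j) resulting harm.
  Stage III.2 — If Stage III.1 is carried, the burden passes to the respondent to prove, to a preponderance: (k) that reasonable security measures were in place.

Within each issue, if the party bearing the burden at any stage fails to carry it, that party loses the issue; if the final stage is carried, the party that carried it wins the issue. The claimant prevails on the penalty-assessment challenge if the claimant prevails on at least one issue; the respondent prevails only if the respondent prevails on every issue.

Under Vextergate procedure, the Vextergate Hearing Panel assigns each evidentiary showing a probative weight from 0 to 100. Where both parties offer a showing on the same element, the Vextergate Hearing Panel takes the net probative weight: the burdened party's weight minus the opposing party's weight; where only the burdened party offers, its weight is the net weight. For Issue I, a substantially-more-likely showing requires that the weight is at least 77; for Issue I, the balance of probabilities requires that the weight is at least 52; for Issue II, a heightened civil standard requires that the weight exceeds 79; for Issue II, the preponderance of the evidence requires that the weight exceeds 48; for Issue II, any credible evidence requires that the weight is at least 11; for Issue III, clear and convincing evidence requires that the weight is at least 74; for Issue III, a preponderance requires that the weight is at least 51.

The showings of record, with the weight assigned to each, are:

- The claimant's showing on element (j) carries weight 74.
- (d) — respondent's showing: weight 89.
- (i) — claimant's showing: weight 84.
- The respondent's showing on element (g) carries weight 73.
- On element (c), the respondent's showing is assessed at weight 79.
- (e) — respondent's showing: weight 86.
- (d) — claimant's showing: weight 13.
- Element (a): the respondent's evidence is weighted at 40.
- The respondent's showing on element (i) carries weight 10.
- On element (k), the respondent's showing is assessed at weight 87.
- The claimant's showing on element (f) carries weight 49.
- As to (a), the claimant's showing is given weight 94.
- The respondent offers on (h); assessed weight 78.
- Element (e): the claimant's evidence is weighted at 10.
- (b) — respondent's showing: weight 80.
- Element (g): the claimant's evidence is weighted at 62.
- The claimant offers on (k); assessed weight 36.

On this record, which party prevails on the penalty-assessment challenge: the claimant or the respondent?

— Issue I —
Stage I.1 (claimant, the balance of probabilities, weight is at least 52): (a) net 94−40=54 ≥ 52 — meets.
  Stage I.1 is satisfied; the onus moves to the respondent.
Stage I.2 (respondent, a substantially-more-likely showing, weight is at least 77): (b) 80 ≥ 77 — meets; (c) 79 ≥ 77 — meets.
  Stage I.2 carried; the burden remains with the respondent.
Stage I.3 (respondent, a substantially-more-likely showing, weight is at least 77): (d) net 89−13=76 < 77 — fails; (e) net 86−10=76 < 77 — fails.
  The respondent does not carry Stage I.3.
So the claimant prevails on this issue.
— Issue II —
Stage II.1 — burden on claimant; standard: the preponderance of the evidence (weight exceeds 48).
    (f): 49 > 48 [met]
  Stage II.1 carried; the burden shifts to the respondent.
Stage II.2 — burden on respondent; standard: any credible evidence (weight is at least 11).
    (g): 73 − 62 = 11 ≥ 11 [met]
  Stage II.2 carried; the burden remains with the respondent.
Stage II.3 — burden on respondent; standard: a heightened civil standard (weight exceeds 79).
    (h): 78 ≤ 79 [not met]
  Not every element is met, so the respondent fails to carry Stage II.3.
So the claimant prevails on this issue.
— Issue III —
Stage III.1 — burden on claimant; standard: clear and convincing evidence (weight is at least 74).
    (i): 84 − 10 = 74 ≥ 74 [met]
    (j): 74 ≥ 74 [met]
  All elements met. The burden passes to the respondent.
Stage III.2 — burden on respondent; standard: a preponderance (weight is at least 51).
    (k): 87 − 36 = 51 ≥ 51 [met]
  The respondent carries the last stage.
All stages carried — the respondent prevails on this issue.
Per-issue: Issue I → claimant; Issue II → claimant; Issue III → respondent. The claimant must prevail on at least one issue; overall, the claimant prevails.

claimant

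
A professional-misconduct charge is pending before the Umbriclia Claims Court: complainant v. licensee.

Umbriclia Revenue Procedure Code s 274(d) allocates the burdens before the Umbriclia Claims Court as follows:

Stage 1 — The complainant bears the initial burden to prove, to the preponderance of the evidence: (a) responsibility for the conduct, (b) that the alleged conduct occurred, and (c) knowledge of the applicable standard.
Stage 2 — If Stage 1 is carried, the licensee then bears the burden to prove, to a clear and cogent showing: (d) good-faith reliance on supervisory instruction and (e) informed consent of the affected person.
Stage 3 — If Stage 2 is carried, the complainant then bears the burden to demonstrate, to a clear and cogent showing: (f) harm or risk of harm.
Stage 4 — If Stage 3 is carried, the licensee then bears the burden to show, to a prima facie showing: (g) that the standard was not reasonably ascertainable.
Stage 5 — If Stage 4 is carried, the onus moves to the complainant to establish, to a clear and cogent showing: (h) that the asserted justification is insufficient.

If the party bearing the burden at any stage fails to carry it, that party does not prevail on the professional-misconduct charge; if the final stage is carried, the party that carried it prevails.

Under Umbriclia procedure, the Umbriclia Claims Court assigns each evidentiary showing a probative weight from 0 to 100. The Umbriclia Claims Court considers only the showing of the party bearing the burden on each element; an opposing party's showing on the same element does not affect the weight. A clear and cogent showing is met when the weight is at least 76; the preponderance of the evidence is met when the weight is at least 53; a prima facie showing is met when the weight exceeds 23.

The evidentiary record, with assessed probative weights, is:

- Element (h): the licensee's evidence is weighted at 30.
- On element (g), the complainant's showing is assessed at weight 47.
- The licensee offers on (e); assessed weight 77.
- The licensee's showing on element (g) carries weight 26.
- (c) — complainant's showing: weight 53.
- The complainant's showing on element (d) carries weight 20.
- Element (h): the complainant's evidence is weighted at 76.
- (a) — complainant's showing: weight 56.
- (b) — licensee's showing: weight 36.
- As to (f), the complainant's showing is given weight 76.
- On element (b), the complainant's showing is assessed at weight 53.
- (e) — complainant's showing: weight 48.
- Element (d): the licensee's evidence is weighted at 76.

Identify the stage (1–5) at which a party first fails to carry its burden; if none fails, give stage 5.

stage 5

Stage 1 — burden on complainant; standard: the preponderance of the evidence (weight is at least 53).
    (a): 56 ≥ 53 [met]
    (b): 53 (licensee's 36 disregarded) ≥ 53 [met]
    (c): 53 ≥ 53 [met]
  The complainant carries Stage 1; the licensee now bears the burden.
Stage 2 — burden on licensee; standard: a clear and cogent showing (weight is at least 76).
    (d): 76 (complainant's 20 disregarded) ≥ 76 [met]
    (e): 77 (complainant's 48 disregarded) ≥ 76 [met]
  All elements met. The burden passes to the complainant.
Stage 3 — burden on complainant; standard: a clear and cogent showing (weight is at least 76).
    (f): 76 ≥ 76 [met]
  All elements met. The burden passes to the licensee.
Stage 4 — burden on licensee; standard: a prima facie showing (weight exceeds 23).
    (g): 26 (complainant's 47 disregarded) > 23 [met]
  All elements met. The burden passes to the complainant.
Stage 5 — burden on complainant; standard: a clear and cogent showing (weight is at least 76).
    (h): 76 (licensee's 30 disregarded) ≥ 76 [met]
  Stage 5 carried; the final stage is satisfied.
Every stage carried; the complainant prevails.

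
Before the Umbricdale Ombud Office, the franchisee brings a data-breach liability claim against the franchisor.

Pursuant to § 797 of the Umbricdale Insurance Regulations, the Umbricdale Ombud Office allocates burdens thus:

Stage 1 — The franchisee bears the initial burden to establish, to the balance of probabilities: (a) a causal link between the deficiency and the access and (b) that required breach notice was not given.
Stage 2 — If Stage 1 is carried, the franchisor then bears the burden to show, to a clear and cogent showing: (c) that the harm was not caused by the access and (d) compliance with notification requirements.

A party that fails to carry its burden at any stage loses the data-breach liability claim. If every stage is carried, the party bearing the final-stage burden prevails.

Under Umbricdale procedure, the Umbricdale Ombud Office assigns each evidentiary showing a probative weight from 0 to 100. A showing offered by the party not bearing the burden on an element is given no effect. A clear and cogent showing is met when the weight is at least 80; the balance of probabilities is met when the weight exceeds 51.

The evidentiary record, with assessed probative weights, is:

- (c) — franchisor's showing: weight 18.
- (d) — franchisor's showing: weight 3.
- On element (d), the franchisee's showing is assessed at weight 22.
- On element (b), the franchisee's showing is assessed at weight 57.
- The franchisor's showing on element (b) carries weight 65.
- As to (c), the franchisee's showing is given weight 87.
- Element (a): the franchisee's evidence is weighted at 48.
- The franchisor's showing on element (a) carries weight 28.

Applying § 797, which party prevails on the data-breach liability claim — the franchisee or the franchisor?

franchisor

Stage 1 (franchisee, the balance of probabilities, weight exceeds 51): (a) 48 (franchisor's 28 disregarded) ≤ 51 — fails; (b) 57 (franchisor's 65 disregarded) > 51 — meets.
  Stage 1 not carried; the franchisee fails its burden.
So the franchisor prevails.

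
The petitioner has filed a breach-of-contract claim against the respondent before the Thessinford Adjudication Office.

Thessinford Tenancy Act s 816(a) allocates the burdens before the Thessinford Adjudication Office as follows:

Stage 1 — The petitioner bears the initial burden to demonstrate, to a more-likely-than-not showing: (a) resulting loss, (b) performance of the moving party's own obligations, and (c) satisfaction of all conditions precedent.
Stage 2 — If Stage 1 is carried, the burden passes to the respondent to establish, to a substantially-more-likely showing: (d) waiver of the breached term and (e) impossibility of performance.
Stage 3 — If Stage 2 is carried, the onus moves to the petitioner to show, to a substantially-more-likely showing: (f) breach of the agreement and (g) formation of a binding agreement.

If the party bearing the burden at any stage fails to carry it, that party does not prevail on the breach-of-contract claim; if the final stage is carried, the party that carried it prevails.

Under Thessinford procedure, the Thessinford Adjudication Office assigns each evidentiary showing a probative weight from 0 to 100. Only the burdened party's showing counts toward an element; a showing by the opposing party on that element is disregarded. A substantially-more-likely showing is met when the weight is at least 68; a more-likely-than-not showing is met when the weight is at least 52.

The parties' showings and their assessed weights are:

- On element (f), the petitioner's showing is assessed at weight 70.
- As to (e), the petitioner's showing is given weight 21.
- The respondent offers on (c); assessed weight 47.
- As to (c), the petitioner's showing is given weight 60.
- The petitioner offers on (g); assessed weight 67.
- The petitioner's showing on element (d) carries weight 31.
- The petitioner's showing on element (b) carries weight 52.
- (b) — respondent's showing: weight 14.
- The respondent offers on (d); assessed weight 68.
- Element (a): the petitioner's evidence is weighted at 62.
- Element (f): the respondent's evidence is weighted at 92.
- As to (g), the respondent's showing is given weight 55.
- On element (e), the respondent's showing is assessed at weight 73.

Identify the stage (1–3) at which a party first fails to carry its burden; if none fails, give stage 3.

Stage 1 — burden on petitioner; standard: a more-likely-than-not showing (weight is at least 52).
    (a): 62 ≥ 52 [met]
    (b): 52 (respondent's 14 disregarded) ≥ 52 [met]
    (c): 60 (respondent's 47 disregarded) ≥ 52 [met]
  All elements met. The burden passes to the respondent.
Stage 2 — burden on respondent; standard: a substantially-more-likely showing (weight is at least 68).
    (d): 68 (petitioner's 31 disregarded) ≥ 68 [met]
    (e): 73 (petitioner's 21 disregarded) ≥ 68 [met]
  All elements met. The burden passes to the petitioner.
Stage 3 — burden on petitioner; standard: a substantially-more-likely showing (weight is at least 68).
    (f): 70 (respondent's 92 disregarded) ≥ 68 [met]
    (g): 67 (respondent's 55 disregarded) < 68 [not met]
  Not every element is met, so the petitioner fails to carry Stage 3.
The respondent prevails.

stage 3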